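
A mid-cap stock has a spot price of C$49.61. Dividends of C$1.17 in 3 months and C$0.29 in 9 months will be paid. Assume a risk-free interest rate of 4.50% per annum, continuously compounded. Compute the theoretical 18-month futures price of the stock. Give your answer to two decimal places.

C$51.54

PV(dividends) I = 1.17·e^(−0.0450·3/12) + 0.29·e^(−0.0450·9/12)
I = 1.1569 + 0.2804 = 1.4373
F = (S − I)·e^(rT) = (49.61 − 1.4373) · e^(0.0450·18/12)
= 48.1727 · e^0.067500 = 48.1727 × 1.069830 = C$51.54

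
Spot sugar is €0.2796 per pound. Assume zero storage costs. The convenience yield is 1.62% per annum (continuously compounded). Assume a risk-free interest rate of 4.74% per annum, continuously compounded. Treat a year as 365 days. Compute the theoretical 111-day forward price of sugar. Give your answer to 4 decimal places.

€0.2823 per pound

Net carry = r + u − y = 0.0474 + 0.0000 − 0.0162 = 0.0312
F = S·e^((r+u−y)T) = 0.2796 · e^(0.0312 × 111/365) = 0.2796 · e^0.009488
= 0.2796 × 1.009533 = €0.2823 per pound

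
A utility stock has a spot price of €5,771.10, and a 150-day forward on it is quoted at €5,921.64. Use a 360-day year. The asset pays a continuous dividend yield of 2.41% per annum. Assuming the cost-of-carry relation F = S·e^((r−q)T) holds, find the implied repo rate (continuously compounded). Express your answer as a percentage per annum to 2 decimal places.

From F = S·e^((r−q)T): (r − q) = ln(F/S)/T
ln(5921.64/5771.10) = ln(1.026085) = 0.025751
(r − q) = 0.025751 / (150/360) = 0.061802
r = ln(F/S)/T + q = 0.061802 + 0.0241 = 0.085902
r = 8.59%

8.59%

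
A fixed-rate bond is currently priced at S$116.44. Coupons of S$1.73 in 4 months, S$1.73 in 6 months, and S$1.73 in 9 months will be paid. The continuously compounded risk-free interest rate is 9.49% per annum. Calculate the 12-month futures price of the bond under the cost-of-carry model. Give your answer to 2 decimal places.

PV(coupons) I = 1.73·e^(−0.0949·4/12) + 1.73·e^(−0.0949·6/12) + 1.73·e^(−0.0949·9/12)
I = 1.6761 + 1.6498 + 1.6111 = 4.9370
F = (S − I)·e^(rT) = (116.44 − 4.9370) · e^(0.0949·12/12)
= 111.5030 · e^0.094900 = 111.5030 × 1.099549 = S$122.60

S$122.60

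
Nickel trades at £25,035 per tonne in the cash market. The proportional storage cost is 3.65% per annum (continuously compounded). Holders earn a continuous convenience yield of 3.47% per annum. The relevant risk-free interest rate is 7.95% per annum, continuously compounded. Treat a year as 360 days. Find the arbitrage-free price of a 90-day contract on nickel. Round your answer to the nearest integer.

£25,549 per tonne

Net carry = r + u − y = 0.0795 + 0.0365 − 0.0347 = 0.0813
F = S·e^((r+u−y)T) = 25035 · e^(0.0813 × 90/360) = 25035 · e^0.020325
= 25035 × 1.020533 = £25,549 per tonne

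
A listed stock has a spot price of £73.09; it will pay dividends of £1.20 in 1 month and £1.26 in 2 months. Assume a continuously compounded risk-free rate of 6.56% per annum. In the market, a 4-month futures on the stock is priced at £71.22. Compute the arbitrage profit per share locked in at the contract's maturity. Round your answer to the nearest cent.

£0.99 per share

PV(dividends) I = 1.20·e^(−0.0656·1/12) + 1.26·e^(−0.0656·2/12) = 2.4398
Fair futures F* = (S − I)·e^(rT) = (73.09 − 2.4398)·e^0.021867 = 70.6502 × 1.022108 = 72.2121
Market £71.22 < fair 72.2121: forward underpriced → reverse cash-and-carry (short the stock, invest proceeds at r, pay the dividends, go long the forward).
Profit at T = |F_mkt − F*| = |71.22 − 72.2121| = £0.99 per share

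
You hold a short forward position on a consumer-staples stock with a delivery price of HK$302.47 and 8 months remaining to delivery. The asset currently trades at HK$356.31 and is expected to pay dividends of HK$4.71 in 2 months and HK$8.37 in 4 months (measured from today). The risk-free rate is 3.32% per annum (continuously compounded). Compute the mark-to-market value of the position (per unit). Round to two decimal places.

-HK$47.50

PV(remaining dividends) I = 4.71·e^(−0.0332·2/12) + 8.37·e^(−0.0332·4/12) = 12.9619
Current forward F = (S − I)·e^(rT) = (356.31 − 12.9619)·e^(0.0332·8/12) = 343.3481 × 1.022380 = 351.0322
Value (long) = (F − K)·e^(−rT) = (351.0322 − 302.47) × 0.978110 = 47.4992
Short position value = −(long value) = -HK$47.50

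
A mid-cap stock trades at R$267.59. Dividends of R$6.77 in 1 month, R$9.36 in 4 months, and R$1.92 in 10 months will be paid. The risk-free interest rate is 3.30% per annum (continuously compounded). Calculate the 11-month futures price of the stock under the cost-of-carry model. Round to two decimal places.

R$257.38

PV(dividends) I = 6.77·e^(−0.0330·1/12) + 9.36·e^(−0.0330·4/12) + 1.92·e^(−0.0330·10/12)
I = 6.7514 + 9.2576 + 1.8679 = 17.8769
F = (S − I)·e^(rT) = (267.59 − 17.8769) · e^(0.0330·11/12)
= 249.7131 · e^0.030250 = 249.7131 × 1.030712 = R$257.38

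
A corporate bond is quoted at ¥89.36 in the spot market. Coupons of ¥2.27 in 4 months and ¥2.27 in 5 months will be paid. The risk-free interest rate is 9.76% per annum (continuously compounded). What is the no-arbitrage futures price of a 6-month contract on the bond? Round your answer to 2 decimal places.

¥89.23

PV(coupons) I = 2.27·e^(−0.0976·4/12) + 2.27·e^(−0.0976·5/12)
I = 2.1973 + 2.1795 = 4.3768
F = (S − I)·e^(rT) = (89.36 − 4.3768) · e^(0.0976·6/12)
= 84.9832 · e^0.048800 = 84.9832 × 1.050010 = ¥89.23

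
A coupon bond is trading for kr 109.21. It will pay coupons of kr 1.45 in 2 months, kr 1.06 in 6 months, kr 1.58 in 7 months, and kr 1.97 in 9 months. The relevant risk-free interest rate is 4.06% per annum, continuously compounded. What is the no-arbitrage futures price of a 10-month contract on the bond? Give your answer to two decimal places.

PV(coupons) I = 1.45·e^(−0.0406·2/12) + 1.06·e^(−0.0406·6/12) + 1.58·e^(−0.0406·7/12) + 1.97·e^(−0.0406·9/12)
I = 1.4402 + 1.0387 + 1.5430 + 1.9109 = 5.9328
F = (S − I)·e^(rT) = (109.21 − 5.9328) · e^(0.0406·10/12)
= 103.2772 · e^0.033833 = 103.2772 × 1.034412 = kr 106.83

kr 106.83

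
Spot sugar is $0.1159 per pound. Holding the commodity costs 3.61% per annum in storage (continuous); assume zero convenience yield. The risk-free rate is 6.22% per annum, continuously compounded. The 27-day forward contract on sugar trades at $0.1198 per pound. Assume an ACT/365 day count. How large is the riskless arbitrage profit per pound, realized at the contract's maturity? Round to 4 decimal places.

$0.0031 per pound

Fair forward: F* = S·e^(carry·T), with carry = (r + u) = 0.0622 + 0.0361 = 0.0983
F* = 0.1159 · e^(0.0983 × 27/365) = 0.1159 · e^0.007272 = 0.1159 × 1.007299 = $0.1167
Market $0.1198 > fair $0.1167: forward overpriced → cash-and-carry (buy spot, short the forward).
At maturity, profit = |F_mkt − F*| = |0.1198 − 0.1167| = $0.0031 per pound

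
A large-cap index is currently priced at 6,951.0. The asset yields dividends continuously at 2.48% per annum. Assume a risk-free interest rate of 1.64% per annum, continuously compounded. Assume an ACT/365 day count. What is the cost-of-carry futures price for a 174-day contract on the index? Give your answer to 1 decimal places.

6,923.2

F = S·e^((r − q)T) = 6951.0 · e^((0.0164 − 0.0248) × 174/365)
= 6951.0 · e^-0.004004 = 6951.0 × 0.996004
F = 6,923.2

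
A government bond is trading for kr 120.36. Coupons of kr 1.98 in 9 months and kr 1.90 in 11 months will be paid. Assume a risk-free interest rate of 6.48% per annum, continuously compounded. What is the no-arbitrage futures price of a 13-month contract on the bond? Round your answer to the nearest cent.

PV(coupons) I = 1.98·e^(−0.0648·9/12) + 1.90·e^(−0.0648·11/12)
I = 1.8861 + 1.7904 = 3.6765
F = (S − I)·e^(rT) = (120.36 − 3.6765) · e^(0.0648·13/12)
= 116.6835 · e^0.070200 = 116.6835 × 1.072723 = kr 125.17

kr 125.17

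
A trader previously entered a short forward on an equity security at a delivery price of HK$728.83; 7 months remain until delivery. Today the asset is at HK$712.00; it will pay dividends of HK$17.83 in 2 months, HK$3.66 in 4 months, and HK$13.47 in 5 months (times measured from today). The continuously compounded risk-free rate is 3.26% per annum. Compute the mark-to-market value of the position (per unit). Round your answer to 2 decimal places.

PV(remaining dividends) I = 17.83·e^(−0.0326·2/12) + 3.66·e^(−0.0326·4/12) + 13.47·e^(−0.0326·5/12) = 34.6421
Current forward F = (S − I)·e^(rT) = (712.00 − 34.6421)·e^(0.0326·7/12) = 677.3579 × 1.019199 = 690.3625
Value (long) = (F − K)·e^(−rT) = (690.3625 − 728.83) × 0.981163 = -37.7429
Short position value = −(long value) = HK$37.74

HK$37.74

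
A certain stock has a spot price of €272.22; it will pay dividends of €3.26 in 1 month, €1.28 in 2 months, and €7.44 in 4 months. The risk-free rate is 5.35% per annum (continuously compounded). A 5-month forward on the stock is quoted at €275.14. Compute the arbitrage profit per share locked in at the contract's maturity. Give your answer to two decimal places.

PV(dividends) I = 3.26·e^(−0.0535·1/12) + 1.28·e^(−0.0535·2/12) + 7.44·e^(−0.0535·4/12) = 11.8226
Fair forward F* = (S − I)·e^(rT) = (272.22 − 11.8226)·e^0.022292 = 260.3974 × 1.022542 = 266.2673
Market €275.14 > fair 266.2673: forward overpriced → cash-and-carry (borrow at r, buy the stock and collect the dividends, short the forward).
Profit at T = |F_mkt − F*| = |275.14 − 266.2673| = €8.87 per share

€8.87 per share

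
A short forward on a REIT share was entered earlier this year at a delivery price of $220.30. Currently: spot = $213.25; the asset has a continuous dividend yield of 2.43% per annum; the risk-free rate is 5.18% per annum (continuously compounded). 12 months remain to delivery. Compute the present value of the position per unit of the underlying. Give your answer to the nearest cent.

Current fair forward for the remaining 12 months: F = S·e^((r − q)·T), (r − q) = 0.0518 − 0.0243 = 0.0275
F = 213.25 · e^(0.0275 × 12/12) = 213.25 × 1.027882 = 219.1958
Value of long forward = (F − K)·e^(−rT) = (219.1958 − 220.30) · e^(−0.0518·12/12)
= -1.1042 × 0.949519 = -1.05
Short position value = −(long value) = $1.05

$1.05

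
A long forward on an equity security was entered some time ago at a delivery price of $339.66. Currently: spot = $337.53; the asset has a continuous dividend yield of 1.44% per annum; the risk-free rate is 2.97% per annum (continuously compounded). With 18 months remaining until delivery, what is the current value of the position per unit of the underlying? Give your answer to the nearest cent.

Current fair forward for the remaining 18 months: F = S·e^((r − q)·T), (r − q) = 0.0297 − 0.0144 = 0.0153
F = 337.53 · e^(0.0153 × 18/12) = 337.53 × 1.023215 = 345.3658
Value of long forward = (F − K)·e^(−rT) = (345.3658 − 339.66) · e^(−0.0297·18/12)
= 5.7058 × 0.956428 = 5.46

$5.46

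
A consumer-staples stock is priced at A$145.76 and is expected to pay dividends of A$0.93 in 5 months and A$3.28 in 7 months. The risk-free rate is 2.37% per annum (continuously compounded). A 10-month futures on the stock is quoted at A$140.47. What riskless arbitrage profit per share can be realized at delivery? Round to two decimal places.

PV(dividends) I = 0.93·e^(−0.0237·5/12) + 3.28·e^(−0.0237·7/12) = 4.1558
Fair futures F* = (S − I)·e^(rT) = (145.76 − 4.1558)·e^0.019750 = 141.6042 × 1.019946 = 144.4286
Market A$140.47 < fair 144.4286: forward underpriced → reverse cash-and-carry (short the stock, invest proceeds at r, pay the dividends, go long the forward).
Profit at T = |F_mkt − F*| = |140.47 − 144.4286| = A$3.96 per share

A$3.96 per share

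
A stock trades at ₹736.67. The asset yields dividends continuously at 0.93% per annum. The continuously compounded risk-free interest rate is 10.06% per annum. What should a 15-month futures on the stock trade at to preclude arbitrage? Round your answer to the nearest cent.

F = S·e^((r − q)T) = 736.67 · e^((0.1006 − 0.0093) × 15/12)
= 736.67 · e^0.114125 = 736.67 × 1.120892
F = ₹825.73

₹825.73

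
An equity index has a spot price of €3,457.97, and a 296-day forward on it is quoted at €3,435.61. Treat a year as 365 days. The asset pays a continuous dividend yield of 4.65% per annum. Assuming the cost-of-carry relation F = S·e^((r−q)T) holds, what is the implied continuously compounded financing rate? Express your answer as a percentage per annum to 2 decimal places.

3.85%

From F = S·e^((r−q)T): (r − q) = ln(F/S)/T
ln(3435.61/3457.97) = ln(0.993534) = -0.006487
(r − q) = -0.006487 / (296/365) = -0.007999
r = ln(F/S)/T + q = -0.007999 + 0.0465 = 0.038501
r = 3.85%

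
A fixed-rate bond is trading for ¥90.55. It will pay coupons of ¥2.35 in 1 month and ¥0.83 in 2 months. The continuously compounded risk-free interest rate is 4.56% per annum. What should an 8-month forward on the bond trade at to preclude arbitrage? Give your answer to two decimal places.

PV(coupons) I = 2.35·e^(−0.0456·1/12) + 0.83·e^(−0.0456·2/12)
I = 2.3411 + 0.8237 = 3.1648
F = (S − I)·e^(rT) = (90.55 − 3.1648) · e^(0.0456·8/12)
= 87.3852 · e^0.030400 = 87.3852 × 1.030867 = ¥90.08

¥90.08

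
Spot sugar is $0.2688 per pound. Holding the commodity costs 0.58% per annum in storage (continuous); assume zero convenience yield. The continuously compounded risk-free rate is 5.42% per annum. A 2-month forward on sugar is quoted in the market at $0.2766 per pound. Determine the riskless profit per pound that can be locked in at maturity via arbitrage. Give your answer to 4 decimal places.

Fair forward: F* = S·e^(carry·T), with carry = (r + u) = 0.0542 + 0.0058 = 0.0600
F* = 0.2688 · e^(0.0600 × 2/12) = 0.2688 · e^0.010000 = 0.2688 × 1.010050 = $0.2715
Market $0.2766 > fair $0.2715: forward overpriced → cash-and-carry (buy spot, short the forward).
At maturity, profit = |F_mkt − F*| = |0.2766 − 0.2715| = $0.0051 per pound

$0.0051 per pound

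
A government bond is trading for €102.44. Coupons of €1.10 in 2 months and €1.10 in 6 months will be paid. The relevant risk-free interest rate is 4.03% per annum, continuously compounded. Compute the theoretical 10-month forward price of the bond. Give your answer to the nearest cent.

PV(coupons) I = 1.10·e^(−0.0403·2/12) + 1.10·e^(−0.0403·6/12)
I = 1.0926 + 1.0781 = 2.1707
F = (S − I)·e^(rT) = (102.44 − 2.1707) · e^(0.0403·10/12)
= 100.2693 · e^0.033583 = 100.2693 × 1.034153 = €103.69

€103.69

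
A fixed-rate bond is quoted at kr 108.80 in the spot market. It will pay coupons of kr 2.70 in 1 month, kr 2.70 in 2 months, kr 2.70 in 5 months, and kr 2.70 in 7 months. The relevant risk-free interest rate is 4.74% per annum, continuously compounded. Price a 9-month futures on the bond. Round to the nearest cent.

kr 101.71

PV(coupons) I = 2.70·e^(−0.0474·1/12) + 2.70·e^(−0.0474·2/12) + 2.70·e^(−0.0474·5/12) + 2.70·e^(−0.0474·7/12)
I = 2.6894 + 2.6788 + 2.6472 + 2.6264 = 10.6418
F = (S − I)·e^(rT) = (108.80 − 10.6418) · e^(0.0474·9/12)
= 98.1582 · e^0.035550 = 98.1582 × 1.036189 = kr 101.71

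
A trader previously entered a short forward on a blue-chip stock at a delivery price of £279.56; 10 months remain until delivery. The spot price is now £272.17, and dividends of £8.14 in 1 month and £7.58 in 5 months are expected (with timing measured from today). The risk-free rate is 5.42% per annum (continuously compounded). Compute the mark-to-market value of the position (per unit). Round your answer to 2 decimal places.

PV(remaining dividends) I = 8.14·e^(−0.0542·1/12) + 7.58·e^(−0.0542·5/12) = 15.5141
Current forward F = (S − I)·e^(rT) = (272.17 − 15.5141)·e^(0.0542·10/12) = 256.6559 × 1.046202 = 268.5139
Value (long) = (F − K)·e^(−rT) = (268.5139 − 279.56) × 0.955838 = -10.5583
Short position value = −(long value) = £10.56

£10.56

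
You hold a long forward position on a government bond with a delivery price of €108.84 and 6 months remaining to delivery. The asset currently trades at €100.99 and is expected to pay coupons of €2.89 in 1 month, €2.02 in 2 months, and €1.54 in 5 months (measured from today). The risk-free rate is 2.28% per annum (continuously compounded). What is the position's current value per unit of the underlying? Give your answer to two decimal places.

PV(remaining coupons) I = 2.89·e^(−0.0228·1/12) + 2.02·e^(−0.0228·2/12) + 1.54·e^(−0.0228·5/12) = 6.4223
Current forward F = (S − I)·e^(rT) = (100.99 − 6.4223)·e^(0.0228·6/12) = 94.5677 × 1.011465 = 95.6519
Value (long) = (F − K)·e^(−rT) = (95.6519 − 108.84) × 0.988665 = -13.0386
Value = -€13.04

-€13.04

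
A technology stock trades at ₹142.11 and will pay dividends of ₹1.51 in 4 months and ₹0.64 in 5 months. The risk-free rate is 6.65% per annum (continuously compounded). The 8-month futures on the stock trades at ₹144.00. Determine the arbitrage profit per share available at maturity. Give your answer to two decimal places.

₹2.36 per share

PV(dividends) I = 1.51·e^(−0.0665·4/12) + 0.64·e^(−0.0665·5/12) = 2.0994
Fair futures F* = (S − I)·e^(rT) = (142.11 − 2.0994)·e^0.044333 = 140.0106 × 1.045330 = 146.3573
Market ₹144.00 < fair 146.3573: forward underpriced → reverse cash-and-carry (short the stock, invest proceeds at r, pay the dividends, go long the forward).
Profit at T = |F_mkt − F*| = |144.00 − 146.3573| = ₹2.36 per share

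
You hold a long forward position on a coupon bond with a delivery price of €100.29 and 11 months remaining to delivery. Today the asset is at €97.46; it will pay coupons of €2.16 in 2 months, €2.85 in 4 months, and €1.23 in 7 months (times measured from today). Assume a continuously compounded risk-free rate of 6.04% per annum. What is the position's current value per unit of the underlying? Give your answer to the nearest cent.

PV(remaining coupons) I = 2.16·e^(−0.0604·2/12) + 2.85·e^(−0.0604·4/12) + 1.23·e^(−0.0604·7/12) = 6.1190
Current forward F = (S − I)·e^(rT) = (97.46 − 6.1190)·e^(0.0604·11/12) = 91.3410 × 1.056928 = 96.5409
Value (long) = (F − K)·e^(−rT) = (96.5409 − 100.29) × 0.946138 = -3.5472
Value = -€3.55

-€3.55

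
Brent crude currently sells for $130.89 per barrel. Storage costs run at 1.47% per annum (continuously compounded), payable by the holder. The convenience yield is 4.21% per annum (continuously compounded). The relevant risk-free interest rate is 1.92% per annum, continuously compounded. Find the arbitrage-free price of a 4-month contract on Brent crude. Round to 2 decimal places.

$130.53 per barrel

Net carry = r + u − y = 0.0192 + 0.0147 − 0.0421 = -0.0082
F = S·e^((r+u−y)T) = 130.89 · e^(-0.0082 × 4/12) = 130.89 · e^-0.002733
= 130.89 × 0.997271 = $130.53 per barrel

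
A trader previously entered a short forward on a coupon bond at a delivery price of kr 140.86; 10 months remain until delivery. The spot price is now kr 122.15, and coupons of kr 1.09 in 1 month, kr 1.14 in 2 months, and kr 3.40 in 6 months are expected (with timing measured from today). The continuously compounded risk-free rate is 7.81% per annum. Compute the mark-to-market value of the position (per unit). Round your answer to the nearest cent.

kr 15.31

PV(remaining coupons) I = 1.09·e^(−0.0781·1/12) + 1.14·e^(−0.0781·2/12) + 3.40·e^(−0.0781·6/12) = 5.4780
Current forward F = (S − I)·e^(rT) = (122.15 − 5.4780)·e^(0.0781·10/12) = 116.6720 × 1.067248 = 124.5180
Value (long) = (F − K)·e^(−rT) = (124.5180 − 140.86) × 0.936989 = -15.3123
Short position value = −(long value) = kr 15.31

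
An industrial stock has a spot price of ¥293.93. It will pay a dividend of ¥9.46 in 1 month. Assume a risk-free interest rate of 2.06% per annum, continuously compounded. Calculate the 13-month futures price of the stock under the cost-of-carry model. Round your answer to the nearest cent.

PV(dividends) I = 9.46·e^(−0.0206·1/12)
I = 9.4438
F = (S − I)·e^(rT) = (293.93 − 9.4438) · e^(0.0206·13/12)
= 284.4862 · e^0.022317 = 284.4862 × 1.022568 = ¥290.91

¥290.91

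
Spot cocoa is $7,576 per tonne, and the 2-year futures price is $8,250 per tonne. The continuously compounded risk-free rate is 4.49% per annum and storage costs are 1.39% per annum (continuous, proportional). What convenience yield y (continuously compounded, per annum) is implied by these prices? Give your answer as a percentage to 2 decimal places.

1.62%

F = S·e^((r+u−y)T) ⇒ (r+u−y) = ln(F/S)/T
ln(8250/7576) = 0.085228; /T ⇒ 0.042614
y = r + u − ln(F/S)/T = 0.0449 + 0.0139 − 0.042614 = 0.016186
y = 1.62%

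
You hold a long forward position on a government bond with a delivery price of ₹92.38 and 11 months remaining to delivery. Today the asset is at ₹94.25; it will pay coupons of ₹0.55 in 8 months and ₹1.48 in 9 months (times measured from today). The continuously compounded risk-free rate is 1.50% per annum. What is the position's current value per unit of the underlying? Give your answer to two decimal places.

₹1.12

PV(remaining coupons) I = 0.55·e^(−0.0150·8/12) + 1.48·e^(−0.0150·9/12) = 2.0080
Current forward F = (S − I)·e^(rT) = (94.25 − 2.0080)·e^(0.0150·11/12) = 92.2420 × 1.013845 = 93.5191
Value (long) = (F − K)·e^(−rT) = (93.5191 − 92.38) × 0.986344 = 1.1235
Value = ₹1.12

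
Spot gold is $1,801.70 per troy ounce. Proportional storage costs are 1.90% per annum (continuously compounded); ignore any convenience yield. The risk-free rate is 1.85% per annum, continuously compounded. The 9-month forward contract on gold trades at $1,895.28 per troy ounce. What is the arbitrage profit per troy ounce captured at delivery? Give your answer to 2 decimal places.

Fair forward: F* = S·e^(carry·T), with carry = (r + u) = 0.0185 + 0.0190 = 0.0375
F* = 1801.70 · e^(0.0375 × 9/12) = 1801.70 · e^0.02812500 = 1801.70 × 1.02852424 = $1853.0921
Market $1895.28 > fair $1853.0921: forward overpriced → cash-and-carry (buy spot, short the forward).
At maturity, profit = |F_mkt − F*| = |1895.28 − 1853.0921| = $42.19 per troy ounce

$42.19 per troy ounce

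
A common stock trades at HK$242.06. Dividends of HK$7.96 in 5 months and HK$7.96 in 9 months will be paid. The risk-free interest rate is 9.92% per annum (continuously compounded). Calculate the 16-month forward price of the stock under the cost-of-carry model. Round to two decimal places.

PV(dividends) I = 7.96·e^(−0.0992·5/12) + 7.96·e^(−0.0992·9/12)
I = 7.6377 + 7.3893 = 15.0270
F = (S − I)·e^(rT) = (242.06 − 15.0270) · e^(0.0992·16/12)
= 227.0330 · e^0.132267 = 227.0330 × 1.141413 = HK$259.14

HK$259.14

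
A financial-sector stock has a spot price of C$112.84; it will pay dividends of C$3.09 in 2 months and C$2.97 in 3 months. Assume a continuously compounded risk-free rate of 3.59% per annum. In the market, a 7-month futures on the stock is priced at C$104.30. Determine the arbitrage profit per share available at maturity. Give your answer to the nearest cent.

PV(dividends) I = 3.09·e^(−0.0359·2/12) + 2.97·e^(−0.0359·3/12) = 6.0150
Fair futures F* = (S − I)·e^(rT) = (112.84 − 6.0150)·e^0.020942 = 106.8250 × 1.021163 = 109.0857
Market C$104.30 < fair 109.0857: forward underpriced → reverse cash-and-carry (short the stock, invest proceeds at r, pay the dividends, go long the forward).
Profit at T = |F_mkt − F*| = |104.30 − 109.0857| = C$4.79 per share

C$4.79 per share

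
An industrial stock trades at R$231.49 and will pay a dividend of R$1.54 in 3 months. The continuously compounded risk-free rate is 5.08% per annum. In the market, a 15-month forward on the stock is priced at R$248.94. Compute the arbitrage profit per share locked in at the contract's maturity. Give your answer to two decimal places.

R$3.89 per share

PV(dividends) I = 1.54·e^(−0.0508·3/12) = 1.5206
Fair forward F* = (S − I)·e^(rT) = (231.49 − 1.5206)·e^0.063500 = 229.9694 × 1.065559 = 245.0460
Market R$248.94 > fair 245.0460: forward overpriced → cash-and-carry (borrow at r, buy the stock and collect the dividends, short the forward).
Profit at T = |F_mkt − F*| = |248.94 − 245.0460| = R$3.89 per share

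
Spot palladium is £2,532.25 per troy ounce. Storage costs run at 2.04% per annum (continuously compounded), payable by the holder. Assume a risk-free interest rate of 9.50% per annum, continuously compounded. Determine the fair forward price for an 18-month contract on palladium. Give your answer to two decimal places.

Net carry = r + u − y = 0.0950 + 0.0204 − 0.0000 = 0.1154
F = S·e^((r+u−y)T) = 2532.25 · e^(0.1154 × 18/12) = 2532.25 · e^0.17310000
= 2532.25 × 1.18898500 = £3,010.81 per troy ounce

£3,010.81 per troy ounce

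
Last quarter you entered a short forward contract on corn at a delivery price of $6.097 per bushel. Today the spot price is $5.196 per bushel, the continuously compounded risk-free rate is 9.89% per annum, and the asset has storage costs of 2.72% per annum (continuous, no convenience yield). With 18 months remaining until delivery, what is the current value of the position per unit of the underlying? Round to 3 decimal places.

-$0.156 per bushel

Current fair forward for the remaining 18 months: F = S·e^((r + u)·T), (r + u) = 0.0989 + 0.0272 = 0.1261
F = 5.196 · e^(0.1261 × 18/12) = 5.196 × 1.208222 = 6.2779
Value of long forward = (F − K)·e^(−rT) = (6.2779 − 6.097) · e^(−0.0989·18/12)
= 0.1809 × 0.862129 = 0.156
Short position value = −(long value) = -$0.156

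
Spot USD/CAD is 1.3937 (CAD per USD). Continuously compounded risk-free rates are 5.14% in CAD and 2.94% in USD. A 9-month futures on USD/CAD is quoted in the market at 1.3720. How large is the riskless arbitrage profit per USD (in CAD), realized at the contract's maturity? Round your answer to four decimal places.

0.0449 per USD (in CAD)

Fair futures: F* = S·e^(carry·T), with carry = (r_CAD − r_USD) = 0.0514 − 0.0294 = 0.0220
F* = 1.3937 · e^(0.0220 × 9/12) = 1.3937 · e^0.016500 = 1.3937 × 1.016637 = 1.4169
Market 1.3720 < fair 1.4169: forward underpriced → reverse cash-and-carry (short spot, go long the forward).
At maturity, profit = |F_mkt − F*| = |1.3720 − 1.4169| = 0.0449 per USD (in CAD)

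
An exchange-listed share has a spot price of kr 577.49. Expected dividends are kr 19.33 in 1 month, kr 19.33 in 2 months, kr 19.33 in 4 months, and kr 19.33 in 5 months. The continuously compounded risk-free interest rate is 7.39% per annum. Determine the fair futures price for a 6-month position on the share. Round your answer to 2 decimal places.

PV(dividends) I = 19.33·e^(−0.0739·1/12) + 19.33·e^(−0.0739·2/12) + 19.33·e^(−0.0739·4/12) + 19.33·e^(−0.0739·5/12)
I = 19.2113 + 19.0934 + 18.8597 + 18.7439 = 75.9083
F = (S − I)·e^(rT) = (577.49 − 75.9083) · e^(0.0739·6/12)
= 501.5817 · e^0.036950 = 501.5817 × 1.037641 = kr 520.46

kr 520.46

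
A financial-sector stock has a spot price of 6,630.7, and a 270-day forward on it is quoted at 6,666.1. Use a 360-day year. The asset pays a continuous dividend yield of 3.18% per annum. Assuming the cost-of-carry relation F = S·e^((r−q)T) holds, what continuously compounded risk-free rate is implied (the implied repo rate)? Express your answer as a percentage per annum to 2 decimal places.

3.89%

From F = S·e^((r−q)T): (r − q) = ln(F/S)/T
ln(6666.1/6630.7) = ln(1.005339) = 0.005325
(r − q) = 0.005325 / (270/360) = 0.007100
r = ln(F/S)/T + q = 0.007100 + 0.0318 = 0.038900
r = 3.89%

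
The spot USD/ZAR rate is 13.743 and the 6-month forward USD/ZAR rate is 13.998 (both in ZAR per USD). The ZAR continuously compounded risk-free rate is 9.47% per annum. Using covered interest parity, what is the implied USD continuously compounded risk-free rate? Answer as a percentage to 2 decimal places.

F = S·e^((r_ZAR − r_USD)T) ⇒ r_USD = r_ZAR − ln(F/S)/T
ln(13.998/13.743) = 0.018385; /(6/12) = 0.036770
r_USD = 0.0947 − 0.036770 = 0.057930
r_USD = 5.79%

5.79%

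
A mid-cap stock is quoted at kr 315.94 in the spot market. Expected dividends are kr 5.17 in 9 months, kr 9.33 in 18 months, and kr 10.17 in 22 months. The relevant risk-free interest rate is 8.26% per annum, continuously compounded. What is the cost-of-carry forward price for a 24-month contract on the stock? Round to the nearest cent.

kr 346.93

PV(dividends) I = 5.17·e^(−0.0826·9/12) + 9.33·e^(−0.0826·18/12) + 10.17·e^(−0.0826·22/12)
I = 4.8594 + 8.2428 + 8.7409 = 21.8431
F = (S − I)·e^(rT) = (315.94 − 21.8431) · e^(0.0826·24/12)
= 294.0969 · e^0.165200 = 294.0969 × 1.179629 = kr 346.93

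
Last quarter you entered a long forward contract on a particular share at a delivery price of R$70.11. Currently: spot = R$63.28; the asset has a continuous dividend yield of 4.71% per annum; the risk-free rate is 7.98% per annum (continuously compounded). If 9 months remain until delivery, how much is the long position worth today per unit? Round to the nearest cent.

-R$4.95

Current fair forward for the remaining 9 months: F = S·e^((r − q)·T), (r − q) = 0.0798 − 0.0471 = 0.0327
F = 63.28 · e^(0.0327 × 9/12) = 63.28 × 1.024828 = 64.8511
Value of long forward = (F − K)·e^(−rT) = (64.8511 − 70.11) · e^(−0.0798·9/12)
= -5.2589 × 0.941906 = -4.95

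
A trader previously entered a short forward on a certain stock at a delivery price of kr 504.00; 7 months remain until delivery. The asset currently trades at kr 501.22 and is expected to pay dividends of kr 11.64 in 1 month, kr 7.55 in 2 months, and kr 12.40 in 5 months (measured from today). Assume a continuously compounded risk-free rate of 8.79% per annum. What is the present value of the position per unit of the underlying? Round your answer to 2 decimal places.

kr 8.54

PV(remaining dividends) I = 11.64·e^(−0.0879·1/12) + 7.55·e^(−0.0879·2/12) + 12.40·e^(−0.0879·5/12) = 30.9493
Current forward F = (S − I)·e^(rT) = (501.22 − 30.9493)·e^(0.0879·7/12) = 470.2707 × 1.052612 = 495.0126
Value (long) = (F − K)·e^(−rT) = (495.0126 − 504.00) × 0.950017 = -8.5382
Short position value = −(long value) = kr 8.54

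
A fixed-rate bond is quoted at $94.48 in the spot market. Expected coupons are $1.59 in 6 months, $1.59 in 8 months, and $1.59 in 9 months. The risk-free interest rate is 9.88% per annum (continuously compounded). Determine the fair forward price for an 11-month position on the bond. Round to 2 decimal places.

PV(coupons) I = 1.59·e^(−0.0988·6/12) + 1.59·e^(−0.0988·8/12) + 1.59·e^(−0.0988·9/12)
I = 1.5134 + 1.4886 + 1.4764 = 4.4784
F = (S − I)·e^(rT) = (94.48 − 4.4784) · e^(0.0988·11/12)
= 90.0016 · e^0.090567 = 90.0016 × 1.094795 = $98.53

$98.53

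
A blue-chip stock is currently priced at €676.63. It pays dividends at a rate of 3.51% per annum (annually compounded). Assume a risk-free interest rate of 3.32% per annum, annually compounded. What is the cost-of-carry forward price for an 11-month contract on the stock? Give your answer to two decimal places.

€675.49

F = S · (1+r)^T / (1+q)^T
= 676.63 × 1.030392 / 1.032129 = 676.63 × 0.998317
F = €675.49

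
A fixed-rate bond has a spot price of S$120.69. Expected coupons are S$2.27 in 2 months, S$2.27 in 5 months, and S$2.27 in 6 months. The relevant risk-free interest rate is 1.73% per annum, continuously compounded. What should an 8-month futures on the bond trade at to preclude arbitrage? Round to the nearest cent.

PV(coupons) I = 2.27·e^(−0.0173·2/12) + 2.27·e^(−0.0173·5/12) + 2.27·e^(−0.0173·6/12)
I = 2.2635 + 2.2537 + 2.2504 = 6.7676
F = (S − I)·e^(rT) = (120.69 − 6.7676) · e^(0.0173·8/12)
= 113.9224 · e^0.011533 = 113.9224 × 1.011600 = S$115.24

S$115.24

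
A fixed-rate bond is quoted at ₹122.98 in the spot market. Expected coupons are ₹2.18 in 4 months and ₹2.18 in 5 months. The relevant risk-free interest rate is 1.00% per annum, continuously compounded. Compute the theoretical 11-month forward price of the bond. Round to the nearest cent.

PV(coupons) I = 2.18·e^(−0.0100·4/12) + 2.18·e^(−0.0100·5/12)
I = 2.1727 + 2.1709 = 4.3436
F = (S − I)·e^(rT) = (122.98 − 4.3436) · e^(0.0100·11/12)
= 118.6364 · e^0.009167 = 118.6364 × 1.009209 = ₹119.73

₹119.73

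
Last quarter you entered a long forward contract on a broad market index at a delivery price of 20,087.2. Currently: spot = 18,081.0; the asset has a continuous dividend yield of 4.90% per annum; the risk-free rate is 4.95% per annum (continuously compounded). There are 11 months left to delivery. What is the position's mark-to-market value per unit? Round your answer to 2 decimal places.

-1909.28

Current fair forward for the remaining 11 months: F = S·e^((r − q)·T), (r − q) = 0.0495 − 0.0490 = 0.0005
F = 18081.0 · e^(0.0005 × 11/12) = 18081.0 × 1.00045844 = 18089.2891
Value of long forward = (F − K)·e^(−rT) = (18089.2891 − 20087.2) · e^(−0.0495·11/12)
= -1997.9109 × 0.95563905 = -1909.28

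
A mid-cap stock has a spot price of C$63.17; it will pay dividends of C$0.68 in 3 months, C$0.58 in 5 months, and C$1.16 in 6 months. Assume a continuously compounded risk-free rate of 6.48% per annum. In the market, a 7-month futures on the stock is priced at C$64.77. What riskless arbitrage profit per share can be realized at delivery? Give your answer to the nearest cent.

PV(dividends) I = 0.68·e^(−0.0648·3/12) + 0.58·e^(−0.0648·5/12) + 1.16·e^(−0.0648·6/12) = 2.3566
Fair futures F* = (S − I)·e^(rT) = (63.17 − 2.3566)·e^0.037800 = 60.8134 × 1.038524 = 63.1562
Market C$64.77 > fair 63.1562: forward overpriced → cash-and-carry (borrow at r, buy the stock and collect the dividends, short the forward).
Profit at T = |F_mkt − F*| = |64.77 − 63.1562| = C$1.61 per share

C$1.61 per share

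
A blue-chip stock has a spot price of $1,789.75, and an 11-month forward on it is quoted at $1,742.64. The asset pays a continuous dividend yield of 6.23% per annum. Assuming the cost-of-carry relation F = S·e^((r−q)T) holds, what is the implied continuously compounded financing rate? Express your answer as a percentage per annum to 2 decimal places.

From F = S·e^((r−q)T): (r − q) = ln(F/S)/T
ln(1742.64/1789.75) = ln(0.973678) = -0.026675
(r − q) = -0.026675 / (11/12) = -0.029100
r = ln(F/S)/T + q = -0.029100 + 0.0623 = 0.033200
r = 3.32%

3.32%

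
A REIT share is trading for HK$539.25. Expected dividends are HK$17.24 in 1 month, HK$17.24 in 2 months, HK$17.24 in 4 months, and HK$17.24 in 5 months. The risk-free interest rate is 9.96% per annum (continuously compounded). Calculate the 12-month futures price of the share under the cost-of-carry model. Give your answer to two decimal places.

PV(dividends) I = 17.24·e^(−0.0996·1/12) + 17.24·e^(−0.0996·2/12) + 17.24·e^(−0.0996·4/12) + 17.24·e^(−0.0996·5/12)
I = 17.0975 + 16.9562 + 16.6770 + 16.5392 = 67.2699
F = (S − I)·e^(rT) = (539.25 − 67.2699) · e^(0.0996·12/12)
= 471.9801 · e^0.099600 = 471.9801 × 1.104729 = HK$521.41

HK$521.41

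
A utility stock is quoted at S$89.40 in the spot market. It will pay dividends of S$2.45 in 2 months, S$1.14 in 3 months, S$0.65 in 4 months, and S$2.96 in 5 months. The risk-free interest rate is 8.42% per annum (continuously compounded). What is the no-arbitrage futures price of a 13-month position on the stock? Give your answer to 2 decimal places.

PV(dividends) I = 2.45·e^(−0.0842·2/12) + 1.14·e^(−0.0842·3/12) + 0.65·e^(−0.0842·4/12) + 2.96·e^(−0.0842·5/12)
I = 2.4159 + 1.1163 + 0.6320 + 2.8580 = 7.0222
F = (S − I)·e^(rT) = (89.40 − 7.0222) · e^(0.0842·13/12)
= 82.3778 · e^0.091217 = 82.3778 × 1.095507 = S$90.25

S$90.25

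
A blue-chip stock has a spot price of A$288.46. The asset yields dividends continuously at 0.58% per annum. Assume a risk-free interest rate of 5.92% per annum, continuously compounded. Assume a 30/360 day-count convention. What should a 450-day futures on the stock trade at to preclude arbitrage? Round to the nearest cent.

F = S·e^((r − q)T) = 288.46 · e^((0.0592 − 0.0058) × 450/360)
= 288.46 · e^0.066750 = 288.46 × 1.069028
F = A$308.37

A$308.37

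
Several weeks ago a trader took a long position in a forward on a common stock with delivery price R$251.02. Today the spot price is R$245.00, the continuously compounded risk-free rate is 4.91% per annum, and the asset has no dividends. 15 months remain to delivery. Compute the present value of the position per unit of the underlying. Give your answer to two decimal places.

R$8.92

Current fair forward for the remaining 15 months: F = S·e^(r·T), r = 0.0491
F = 245.00 · e^(0.0491 × 15/12) = 245.00 × 1.063298 = 260.5080
Value of long forward = (F − K)·e^(−rT) = (260.5080 − 251.02) · e^(−0.0491·15/12)
= 9.4880 × 0.940470 = 8.92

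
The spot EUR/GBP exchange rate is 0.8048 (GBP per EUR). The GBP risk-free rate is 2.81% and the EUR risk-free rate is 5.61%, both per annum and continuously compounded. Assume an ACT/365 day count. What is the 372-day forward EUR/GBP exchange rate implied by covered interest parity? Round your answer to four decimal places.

0.7822

F = S·e^((r_GBP − r_EUR)T) = 0.8048 · e^((0.0281 − 0.0561) × 372/365)
= 0.8048 · e^-0.028537 = 0.8048 × 0.971866
F = 0.7822 GBP per EUR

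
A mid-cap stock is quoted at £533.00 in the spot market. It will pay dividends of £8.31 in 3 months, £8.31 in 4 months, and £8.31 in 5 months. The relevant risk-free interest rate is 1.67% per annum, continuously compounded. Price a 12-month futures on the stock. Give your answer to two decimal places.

£516.77

PV(dividends) I = 8.31·e^(−0.0167·3/12) + 8.31·e^(−0.0167·4/12) + 8.31·e^(−0.0167·5/12)
I = 8.2754 + 8.2639 + 8.2524 = 24.7917
F = (S − I)·e^(rT) = (533.00 − 24.7917) · e^(0.0167·12/12)
= 508.2083 · e^0.016700 = 508.2083 × 1.016840 = £516.77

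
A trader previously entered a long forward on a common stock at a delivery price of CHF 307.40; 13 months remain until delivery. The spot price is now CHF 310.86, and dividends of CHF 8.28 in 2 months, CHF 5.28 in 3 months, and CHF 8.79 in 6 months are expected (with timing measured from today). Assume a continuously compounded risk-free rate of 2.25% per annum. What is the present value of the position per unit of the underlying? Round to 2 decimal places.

-CHF 11.33

PV(remaining dividends) I = 8.28·e^(−0.0225·2/12) + 5.28·e^(−0.0225·3/12) + 8.79·e^(−0.0225·6/12) = 22.1911
Current forward F = (S − I)·e^(rT) = (310.86 − 22.1911)·e^(0.0225·13/12) = 288.6689 × 1.024674 = 295.7915
Value (long) = (F − K)·e^(−rT) = (295.7915 − 307.40) × 0.975920 = -11.3290
Value = -CHF 11.33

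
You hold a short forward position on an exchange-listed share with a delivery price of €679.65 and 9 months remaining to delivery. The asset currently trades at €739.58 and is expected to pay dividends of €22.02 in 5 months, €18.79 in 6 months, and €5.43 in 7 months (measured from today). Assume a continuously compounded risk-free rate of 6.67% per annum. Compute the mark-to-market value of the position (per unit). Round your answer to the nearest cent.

-€48.28

PV(remaining dividends) I = 22.02·e^(−0.0667·5/12) + 18.79·e^(−0.0667·6/12) + 5.43·e^(−0.0667·7/12) = 44.8129
Current forward F = (S − I)·e^(rT) = (739.58 − 44.8129)·e^(0.0667·9/12) = 694.7671 × 1.051297 = 730.4066
Value (long) = (F − K)·e^(−rT) = (730.4066 − 679.65) × 0.951206 = 48.2800
Short position value = −(long value) = -€48.28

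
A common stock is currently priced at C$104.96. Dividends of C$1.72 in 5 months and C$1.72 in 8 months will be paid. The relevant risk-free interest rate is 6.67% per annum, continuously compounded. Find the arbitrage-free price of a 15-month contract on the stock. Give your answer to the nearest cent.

PV(dividends) I = 1.72·e^(−0.0667·5/12) + 1.72·e^(−0.0667·8/12)
I = 1.6729 + 1.6452 = 3.3181
F = (S − I)·e^(rT) = (104.96 − 3.3181) · e^(0.0667·15/12)
= 101.6419 · e^0.083375 = 101.6419 × 1.086949 = C$110.48

C$110.48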